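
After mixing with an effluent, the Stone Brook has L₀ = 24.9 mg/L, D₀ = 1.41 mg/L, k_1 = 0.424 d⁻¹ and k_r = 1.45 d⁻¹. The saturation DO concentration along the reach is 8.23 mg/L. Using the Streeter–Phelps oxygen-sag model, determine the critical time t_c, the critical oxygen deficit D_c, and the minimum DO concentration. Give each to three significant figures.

At the critical point dD/dt = 0, so k_1 L₀ e^(−k_1 t) = k_r D. Substituting D(t) from the Streeter–Phelps equation and solving for t gives
t_c = ln[(k_r/k_1)(1 − D₀(k_r−k_1)/(k_1 L₀))] / (k_r−k_1).
Here k_r−k_1 = 1.026 d⁻¹ and 1 − D₀(k_r−k_1)/(k_1 L₀) = 1 − 1.41×1.026/(0.424×24.9) = 0.8630, so
t_c = ln(3.420 × 0.8630) / 1.026 = 1.082 / 1.026 = 1.055 d.
D_c = (k_1/k_r) L₀ e^(−k_1 t_c) = (0.424/1.45) × 24.9 × e^(−0.424×1.055) = 0.2924 × 24.9 × 0.6394 = 4.656 mg/L.
Minimum DO = C_s − D_c = 8.23 − 4.656 = 3.574 mg/L.

t_c ≈ 1.05 d; D_c ≈ 4.66 mg/L; min DO ≈ 3.57 mg/L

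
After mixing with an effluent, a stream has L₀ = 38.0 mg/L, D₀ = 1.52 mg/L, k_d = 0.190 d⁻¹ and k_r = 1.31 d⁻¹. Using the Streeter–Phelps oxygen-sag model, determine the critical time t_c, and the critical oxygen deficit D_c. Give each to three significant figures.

t_c ≈ 1.48 d; D_c ≈ 4.16 mg/L

t_c = [1/(k_r−k_d)] ln[(k_r/k_d)(1 − D₀(k_r−k_d)/(k_d L₀))]
= [1/(1.31−0.190)] ln[(1.31/0.190)(1 − 1.52×1.120/(0.190×38.0))]
= (1/1.120) ln[6.895 × 0.7642] = 0.8929 × ln(5.269) = 0.8929 × 1.662 = 1.484 d.
D_c = (k_d/k_r) L₀ e^(−k_d t_c) = (0.190/1.31) × 38.0 × e^(−0.190×1.484) = 0.1450 × 38.0 × 0.7543 = 4.157 mg/L.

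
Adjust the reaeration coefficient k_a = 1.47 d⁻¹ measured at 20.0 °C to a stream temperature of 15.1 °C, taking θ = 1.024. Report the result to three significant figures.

k_a(T₂) = k_a(T₁) · θ^(T₂−T₁) = 1.47 × 1.024^(15.1−20.0)
= 1.47 × 1.024^-4.90 = 1.47 × 0.8903 = 1.309 d⁻¹.

k_a ≈ 1.31 d⁻¹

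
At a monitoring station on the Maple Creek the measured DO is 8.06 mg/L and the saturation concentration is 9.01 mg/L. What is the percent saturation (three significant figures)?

% saturation = C/C_s × 100 = 8.06/9.01 × 100 = 89.5 %.

89.5 % saturation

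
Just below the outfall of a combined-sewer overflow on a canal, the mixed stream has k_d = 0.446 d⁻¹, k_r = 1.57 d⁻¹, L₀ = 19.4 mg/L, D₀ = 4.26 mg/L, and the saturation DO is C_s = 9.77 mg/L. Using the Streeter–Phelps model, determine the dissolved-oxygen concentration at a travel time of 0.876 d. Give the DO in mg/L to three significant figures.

DO ≈ 5.43 mg/L

k_d L₀/(k_r−k_d) = 0.446×19.4/(1.57−0.446) = 8.652/1.124 = 7.698 mg/L.
e^(−k_d t) = e^(−0.446×0.8760) = 0.6766; e^(−k_r t) = e^(−1.57×0.8760) = 0.2528.
D = 7.698 × (0.6766 − 0.2528) + 4.26 × 0.2528 = 3.263 + 1.077 = 4.339 mg/L.
DO = C_s − D = 9.77 − 4.339 = 5.431 mg/L.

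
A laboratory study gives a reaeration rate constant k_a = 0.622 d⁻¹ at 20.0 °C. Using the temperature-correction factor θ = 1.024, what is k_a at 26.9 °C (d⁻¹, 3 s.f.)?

k_a ≈ 0.733 d⁻¹

k_a(T₂) = k_a(T₁) · θ^(T₂−T₁) = 0.622 × 1.024^(26.9−20.0)
= 0.622 × 1.024^6.90 = 0.622 × 1.178 = 0.7326 d⁻¹.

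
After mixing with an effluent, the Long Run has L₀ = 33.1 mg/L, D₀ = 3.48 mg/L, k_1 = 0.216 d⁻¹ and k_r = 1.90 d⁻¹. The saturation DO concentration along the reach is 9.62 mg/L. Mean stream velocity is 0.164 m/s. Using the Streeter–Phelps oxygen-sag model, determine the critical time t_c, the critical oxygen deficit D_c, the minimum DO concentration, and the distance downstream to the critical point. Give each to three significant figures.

With k_r/k_1 = 8.796 and 1 − D₀(k_r−k_1)/(k_1 L₀) = 0.1803,
t_c = ln(8.796 × 0.1803) / (1.90 − 0.216) = ln(1.586) / 1.684 = 0.4614/1.684 = 0.2740 d.
D_c = (k_1/k_r) L₀ e^(−k_1 t_c) = (0.216/1.90) × 33.1 × e^(−0.216×0.2740) = 0.1137 × 33.1 × 0.9425 = 3.547 mg/L.
Minimum DO = C_s − D_c = 9.62 − 3.547 = 6.073 mg/L.
x_c = v t_c = 0.164 m/s × 0.2740 d × 86400 s/d = 3882 m ≈ 3.88 km.

t_c ≈ 0.274 d; D_c ≈ 3.55 mg/L; min DO ≈ 6.07 mg/L; x_c ≈ 3.88 km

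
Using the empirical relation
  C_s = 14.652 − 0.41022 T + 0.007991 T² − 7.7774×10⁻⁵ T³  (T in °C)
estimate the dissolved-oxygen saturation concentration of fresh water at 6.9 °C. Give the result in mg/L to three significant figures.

C_s ≈ 12.2 mg/L

C_s = 14.652 − 0.41022×6.9 + 0.007991×6.9² − 7.7774×10⁻⁵×6.9³ = 12.18 mg/L.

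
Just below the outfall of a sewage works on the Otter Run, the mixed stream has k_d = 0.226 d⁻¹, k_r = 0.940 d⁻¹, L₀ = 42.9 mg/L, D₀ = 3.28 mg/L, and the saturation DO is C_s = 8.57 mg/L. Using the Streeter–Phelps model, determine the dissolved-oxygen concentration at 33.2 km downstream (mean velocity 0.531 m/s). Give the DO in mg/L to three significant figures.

DO ≈ 2.26 mg/L

Travel time t = x/v = 33.2 km / (0.531 m/s) = 33200 m / 0.531 m/s = 62520 s = 0.7237 d.
k_d L₀/(k_r−k_d) = 0.226×42.9/(0.940−0.226) = 9.695/0.7140 = 13.58 mg/L.
e^(−k_d t) = e^(−0.226×0.7237) = 0.8491; e^(−k_r t) = e^(−0.940×0.7237) = 0.5065.
D = 13.58 × (0.8491 − 0.5065) + 3.28 × 0.5065 = 4.653 + 1.661 = 6.314 mg/L.
DO = C_s − D = 8.57 − 6.314 = 2.256 mg/L.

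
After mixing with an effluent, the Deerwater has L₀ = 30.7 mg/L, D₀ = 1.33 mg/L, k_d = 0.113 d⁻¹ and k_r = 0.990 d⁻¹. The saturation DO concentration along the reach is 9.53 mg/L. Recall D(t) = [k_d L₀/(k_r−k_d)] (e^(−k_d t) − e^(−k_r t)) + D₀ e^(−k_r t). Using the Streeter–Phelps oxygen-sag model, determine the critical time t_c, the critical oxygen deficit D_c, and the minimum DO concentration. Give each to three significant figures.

t_c ≈ 2.01 d; D_c ≈ 2.79 mg/L; min DO ≈ 6.74 mg/L

At the critical point dD/dt = 0, so k_d L₀ e^(−k_d t) = k_r D. Substituting D(t) from the Streeter–Phelps equation and solving for t gives
t_c = ln[(k_r/k_d)(1 − D₀(k_r−k_d)/(k_d L₀))] / (k_r−k_d).
Here k_r−k_d = 0.8770 d⁻¹ and 1 − D₀(k_r−k_d)/(k_d L₀) = 1 − 1.33×0.8770/(0.113×30.7) = 0.6638, so
t_c = ln(8.761 × 0.6638) / 0.8770 = 1.760 / 0.8770 = 2.007 d.
D_c = (k_d/k_r) L₀ e^(−k_d t_c) = (0.113/0.990) × 30.7 × e^(−0.113×2.007) = 0.1141 × 30.7 × 0.7971 = 2.793 mg/L.
Minimum DO = C_s − D_c = 9.53 − 2.793 = 6.737 mg/L.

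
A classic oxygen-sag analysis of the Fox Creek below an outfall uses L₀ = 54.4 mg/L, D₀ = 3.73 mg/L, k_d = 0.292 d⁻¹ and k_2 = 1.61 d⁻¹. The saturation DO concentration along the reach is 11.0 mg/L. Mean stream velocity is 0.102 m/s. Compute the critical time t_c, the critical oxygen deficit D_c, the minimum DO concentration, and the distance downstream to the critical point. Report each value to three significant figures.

t_c ≈ 1.01 d; D_c ≈ 7.34 mg/L; min DO ≈ 3.66 mg/L; x_c ≈ 8.94 km

t_c = [1/(k_2−k_d)] ln[(k_2/k_d)(1 − D₀(k_2−k_d)/(k_d L₀))]
= [1/(1.61−0.292)] ln[(1.61/0.292)(1 − 3.73×1.318/(0.292×54.4))]
= (1/1.318) ln[5.514 × 0.6905] = 0.7587 × ln(3.807) = 0.7587 × 1.337 = 1.014 d.
L(t_c) = L₀ e^(−k_d t_c) = 54.4 × 0.7436 = 40.45 mg/L, and at the critical point k_2 D_c = k_d L, so D_c = (0.292/1.61) × 40.45 = 7.337 mg/L.
Minimum DO = C_s − D_c = 11.0 − 7.337 = 3.663 mg/L.
x_c = v t_c = 0.102 m/s × 1.014 d × 86400 s/d = 8939 m ≈ 8.94 km.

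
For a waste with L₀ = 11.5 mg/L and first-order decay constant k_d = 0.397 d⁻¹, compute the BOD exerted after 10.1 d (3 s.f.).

y_t = L₀(1 − e^(−k_d t)) = 11.5 × (1 − e^(−0.397×10.1))
= 11.5 × (1 − 0.01814) = 11.5 × 0.9819 = 11.29 mg/L.

y ≈ 11.3 mg/L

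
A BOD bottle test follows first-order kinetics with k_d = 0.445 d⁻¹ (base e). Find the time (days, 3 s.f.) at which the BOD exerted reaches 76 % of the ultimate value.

y/L₀ = 1 − e^(−k_d t) = 0.76 ⇒ e^(−k_d t) = 0.240
t = −ln(0.240) / 0.445 = 1.427 / 0.445 = 3.207 d.

t ≈ 3.21 d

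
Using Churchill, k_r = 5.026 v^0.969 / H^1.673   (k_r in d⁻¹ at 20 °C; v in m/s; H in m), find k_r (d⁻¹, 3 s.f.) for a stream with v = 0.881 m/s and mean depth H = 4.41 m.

k_r ≈ 0.371 d⁻¹

k_r = 5.026 × 0.881^0.969 / 4.41^1.673 = 5.026 × 0.8845 / 11.97 = 0.3713 d⁻¹.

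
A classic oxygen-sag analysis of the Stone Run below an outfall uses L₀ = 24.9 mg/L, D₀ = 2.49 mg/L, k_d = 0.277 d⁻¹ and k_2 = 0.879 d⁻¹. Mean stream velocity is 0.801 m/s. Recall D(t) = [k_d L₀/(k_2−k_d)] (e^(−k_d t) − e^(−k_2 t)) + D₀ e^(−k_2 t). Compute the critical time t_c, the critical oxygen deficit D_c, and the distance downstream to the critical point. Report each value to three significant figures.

t_c ≈ 1.51 d; D_c ≈ 5.16 mg/L; x_c ≈ 105 km

With k_2/k_d = 3.173 and 1 − D₀(k_2−k_d)/(k_d L₀) = 0.7827,
t_c = ln(3.173 × 0.7827) / (0.879 − 0.277) = ln(2.484) / 0.6020 = 0.9097/0.6020 = 1.511 d.
L(t_c) = L₀ e^(−k_d t_c) = 24.9 × 0.6580 = 16.38 mg/L, and at the critical point k_2 D_c = k_d L, so D_c = (0.277/0.879) × 16.38 = 5.163 mg/L.
x_c = v t_c = 0.801 m/s × 1.511 d × 86400 s/d = 104600 m ≈ 105 km.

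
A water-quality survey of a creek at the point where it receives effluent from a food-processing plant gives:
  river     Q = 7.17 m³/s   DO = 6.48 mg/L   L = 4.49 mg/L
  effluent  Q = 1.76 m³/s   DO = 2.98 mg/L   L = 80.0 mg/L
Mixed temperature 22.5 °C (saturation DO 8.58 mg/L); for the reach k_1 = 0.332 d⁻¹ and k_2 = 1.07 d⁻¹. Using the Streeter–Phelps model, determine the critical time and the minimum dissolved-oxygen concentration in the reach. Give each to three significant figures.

t_c ≈ 1.06 d; minimum DO ≈ 4.36 mg/L

Mixed DO = (7.17×6.48 + 1.76×2.98)/(7.17+1.76) = 51.71/8.930 = 5.790 mg/L.
Mixed L₀ = (7.17×4.49 + 1.76×80.0)/(8.930) = 173.0/8.930 = 19.37 mg/L.
Initial deficit D₀ = C_s − DO₀ = 8.58 − 5.790 = 2.790 mg/L.
t_c = (1/0.7380) ln[(1.07/0.332)(1 − 2.790×0.7380/(0.332×19.37))] = 1.355 × ln(2.191) = 1.063 d.
D_c = (0.332/1.07) × 19.37 × e^(−0.332×1.063) = 0.3103 × 19.37 × 0.7027 = 4.224 mg/L.
Minimum DO = 8.58 − 4.224 = 4.356 mg/L.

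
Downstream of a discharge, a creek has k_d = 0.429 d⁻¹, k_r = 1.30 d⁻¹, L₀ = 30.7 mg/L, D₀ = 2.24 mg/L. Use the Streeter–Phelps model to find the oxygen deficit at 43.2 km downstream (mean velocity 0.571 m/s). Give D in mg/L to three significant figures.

D ≈ 6.26 mg/L

Travel time t = x/v = 43.2 km / (0.571 m/s) = 43200 m / 0.571 m/s = 75660 s = 0.8757 d.
k_d L₀/(k_r−k_d) = 0.429×30.7/(1.30−0.429) = 13.17/0.8710 = 15.12 mg/L.
e^(−k_d t) = e^(−0.429×0.8757) = 0.6868; e^(−k_r t) = e^(−1.30×0.8757) = 0.3203.
D = 15.12 × (0.6868 − 0.3203) + 2.24 × 0.3203 = 5.542 + 0.7176 = 6.259 mg/L.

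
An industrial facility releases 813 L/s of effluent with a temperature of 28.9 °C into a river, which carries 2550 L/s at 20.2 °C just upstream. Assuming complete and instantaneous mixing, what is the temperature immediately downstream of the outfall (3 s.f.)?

Flow-weighted mixing: C = (Q_r C_r + Q_w C_w)/(Q_r + Q_w)
= (2550×20.2 + 813×28.9)/(2550 + 813) = 75010/3363 = 22.30 °C.

22.3 °C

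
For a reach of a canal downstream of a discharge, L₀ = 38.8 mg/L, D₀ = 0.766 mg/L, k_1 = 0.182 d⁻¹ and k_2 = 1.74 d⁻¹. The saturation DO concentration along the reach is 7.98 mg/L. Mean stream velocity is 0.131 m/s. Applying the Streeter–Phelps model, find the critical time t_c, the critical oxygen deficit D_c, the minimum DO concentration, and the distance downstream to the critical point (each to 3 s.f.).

At the critical point dD/dt = 0, so k_1 L₀ e^(−k_1 t) = k_2 D. Substituting D(t) from the Streeter–Phelps equation and solving for t gives
t_c = ln[(k_2/k_1)(1 − D₀(k_2−k_1)/(k_1 L₀))] / (k_2−k_1).
Here k_2−k_1 = 1.558 d⁻¹ and 1 − D₀(k_2−k_1)/(k_1 L₀) = 1 − 0.766×1.558/(0.182×38.8) = 0.8310, so
t_c = ln(9.560 × 0.8310) / 1.558 = 2.073 / 1.558 = 1.330 d.
L(t_c) = L₀ e^(−k_1 t_c) = 38.8 × 0.7850 = 30.46 mg/L, and at the critical point k_2 D_c = k_1 L, so D_c = (0.182/1.74) × 30.46 = 3.186 mg/L.
Minimum DO = C_s − D_c = 7.98 − 3.186 = 4.794 mg/L.
x_c = v t_c = 0.131 m/s × 1.330 d × 86400 s/d = 15060 m ≈ 15.1 km.

t_c ≈ 1.33 d; D_c ≈ 3.19 mg/L; min DO ≈ 4.79 mg/L; x_c ≈ 15.1 km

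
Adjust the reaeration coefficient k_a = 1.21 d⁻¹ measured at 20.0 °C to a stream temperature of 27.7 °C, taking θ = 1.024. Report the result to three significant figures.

k_a ≈ 1.45 d⁻¹

k_a(T₂) = k_a(T₁) · θ^(T₂−T₁) = 1.21 × 1.024^(27.7−20.0)
= 1.21 × 1.024^7.70 = 1.21 × 1.200 = 1.452 d⁻¹.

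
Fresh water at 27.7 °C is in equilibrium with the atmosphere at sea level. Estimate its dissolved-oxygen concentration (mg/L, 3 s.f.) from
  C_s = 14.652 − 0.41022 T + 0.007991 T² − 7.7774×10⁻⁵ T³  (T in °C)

C_s ≈ 7.77 mg/L

C_s = 14.652 − 0.41022×27.7 + 0.007991×27.7² − 7.7774×10⁻⁵×27.7³ = 7.767 mg/L.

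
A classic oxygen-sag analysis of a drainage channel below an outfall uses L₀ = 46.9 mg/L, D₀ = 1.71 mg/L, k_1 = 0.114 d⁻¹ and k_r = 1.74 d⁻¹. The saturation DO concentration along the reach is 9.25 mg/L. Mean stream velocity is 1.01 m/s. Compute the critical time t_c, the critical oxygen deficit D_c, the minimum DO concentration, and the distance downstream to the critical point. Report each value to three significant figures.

t_c ≈ 1.22 d; D_c ≈ 2.67 mg/L; min DO ≈ 6.58 mg/L; x_c ≈ 107 km

With k_r/k_1 = 15.26 and 1 − D₀(k_r−k_1)/(k_1 L₀) = 0.4800,
t_c = ln(15.26 × 0.4800) / (1.74 − 0.114) = ln(7.326) / 1.626 = 1.991/1.626 = 1.225 d.
D_c = (k_1/k_r) L₀ e^(−k_1 t_c) = (0.114/1.74) × 46.9 × e^(−0.114×1.225) = 0.06552 × 46.9 × 0.8697 = 2.672 mg/L.
Minimum DO = C_s − D_c = 9.25 − 2.672 = 6.578 mg/L.
x_c = v t_c = 1.01 m/s × 1.225 d × 86400 s/d = 106900 m ≈ 107 km.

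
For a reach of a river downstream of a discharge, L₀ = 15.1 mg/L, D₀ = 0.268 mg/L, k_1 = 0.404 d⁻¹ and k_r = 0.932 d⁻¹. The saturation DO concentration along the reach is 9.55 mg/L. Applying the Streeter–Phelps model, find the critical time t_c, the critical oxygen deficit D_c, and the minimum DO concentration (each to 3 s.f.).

With k_r/k_1 = 2.307 and 1 − D₀(k_r−k_1)/(k_1 L₀) = 0.9768,
t_c = ln(2.307 × 0.9768) / (0.932 − 0.404) = ln(2.253) / 0.5280 = 0.8124/0.5280 = 1.539 d.
L(t_c) = L₀ e^(−k_1 t_c) = 15.1 × 0.5371 = 8.110 mg/L, and at the critical point k_r D_c = k_1 L, so D_c = (0.404/0.932) × 8.110 = 3.515 mg/L.
Minimum DO = C_s − D_c = 9.55 − 3.515 = 6.035 mg/L.

t_c ≈ 1.54 d; D_c ≈ 3.52 mg/L; min DO ≈ 6.03 mg/L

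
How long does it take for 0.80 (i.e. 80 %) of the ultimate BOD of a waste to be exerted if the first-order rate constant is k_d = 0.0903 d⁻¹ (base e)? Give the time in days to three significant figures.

y/L₀ = 1 − e^(−k_d t) = 0.80 ⇒ e^(−k_d t) = 0.200
t = −ln(0.200) / 0.0903 = 1.609 / 0.0903 = 17.82 d.

t ≈ 17.8 d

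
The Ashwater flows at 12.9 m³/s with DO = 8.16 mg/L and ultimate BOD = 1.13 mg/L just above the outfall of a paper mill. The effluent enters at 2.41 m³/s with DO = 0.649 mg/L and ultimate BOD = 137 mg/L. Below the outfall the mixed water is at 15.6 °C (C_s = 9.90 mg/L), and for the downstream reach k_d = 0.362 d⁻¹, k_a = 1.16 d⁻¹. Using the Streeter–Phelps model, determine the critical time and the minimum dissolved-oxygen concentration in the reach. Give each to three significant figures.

Mixed DO = (12.9×8.16 + 2.41×0.649)/(12.9+2.41) = 106.8/15.31 = 6.978 mg/L.
Mixed L₀ = (12.9×1.13 + 2.41×137)/(15.31) = 344.7/15.31 = 22.52 mg/L.
Initial deficit D₀ = C_s − DO₀ = 9.90 − 6.978 = 2.922 mg/L.
t_c = (1/0.7980) ln[(1.16/0.362)(1 − 2.922×0.7980/(0.362×22.52))] = 1.253 × ln(2.288) = 1.037 d.
D_c = (0.362/1.16) × 22.52 × e^(−0.362×1.037) = 0.3121 × 22.52 × 0.6870 = 4.828 mg/L.
Minimum DO = 9.90 − 4.828 = 5.072 mg/L.

t_c ≈ 1.04 d; minimum DO ≈ 5.07 mg/L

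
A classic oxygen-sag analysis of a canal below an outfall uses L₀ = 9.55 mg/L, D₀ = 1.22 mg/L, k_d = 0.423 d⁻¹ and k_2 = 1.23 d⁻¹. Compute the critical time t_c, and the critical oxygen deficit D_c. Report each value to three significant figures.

With k_2/k_d = 2.908 and 1 − D₀(k_2−k_d)/(k_d L₀) = 0.7563,
t_c = ln(2.908 × 0.7563) / (1.23 − 0.423) = ln(2.199) / 0.8070 = 0.7881/0.8070 = 0.9765 d.
D_c = (k_d/k_2) L₀ e^(−k_d t_c) = (0.423/1.23) × 9.55 × e^(−0.423×0.9765) = 0.3439 × 9.55 × 0.6616 = 2.173 mg/L.

t_c ≈ 0.977 d; D_c ≈ 2.17 mg/L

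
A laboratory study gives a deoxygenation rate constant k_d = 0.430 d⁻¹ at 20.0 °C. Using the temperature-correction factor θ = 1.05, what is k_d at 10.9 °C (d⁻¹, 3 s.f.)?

k_d ≈ 0.276 d⁻¹

k_d(T₂) = k_d(T₁) · θ^(T₂−T₁) = 0.430 × 1.05^(10.9−20.0)
= 0.430 × 1.05^-9.10 = 0.430 × 0.6415 = 0.2758 d⁻¹.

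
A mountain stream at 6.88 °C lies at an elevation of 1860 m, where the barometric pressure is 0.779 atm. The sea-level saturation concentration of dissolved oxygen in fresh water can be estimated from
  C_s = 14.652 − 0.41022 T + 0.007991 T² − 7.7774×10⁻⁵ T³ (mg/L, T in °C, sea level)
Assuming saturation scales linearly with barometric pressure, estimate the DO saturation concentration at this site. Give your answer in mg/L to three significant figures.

C_s ≈ 9.49 mg/L

At sea level: C_s = 14.652 − 0.41022×6.88 + 0.007991×6.88² − 7.7774×10⁻⁵×6.88³ = 12.18 mg/L.
Pressure correction: C_s' = 12.18 × 0.779 = 9.490 mg/L.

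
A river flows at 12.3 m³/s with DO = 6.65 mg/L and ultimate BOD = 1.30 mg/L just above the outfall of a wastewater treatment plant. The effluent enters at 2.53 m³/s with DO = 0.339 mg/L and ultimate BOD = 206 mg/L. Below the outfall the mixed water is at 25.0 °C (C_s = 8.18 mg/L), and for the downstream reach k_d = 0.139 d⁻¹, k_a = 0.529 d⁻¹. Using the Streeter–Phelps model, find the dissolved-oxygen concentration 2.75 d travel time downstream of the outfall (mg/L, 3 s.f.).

Mixed DO = (12.3×6.65 + 2.53×0.339)/(12.3+2.53) = 82.65/14.83 = 5.573 mg/L.
Mixed L₀ = (12.3×1.30 + 2.53×206)/(14.83) = 537.2/14.83 = 36.22 mg/L.
Initial deficit D₀ = C_s − DO₀ = 8.18 − 5.573 = 2.607 mg/L.
D(2.75) = [0.139×36.22/(0.529−0.139)](e^(−0.139×2.75) − e^(−0.529×2.75)) + 2.607 e^(−0.529×2.75)
= 12.91 × (0.6823 − 0.2335) + 2.607 × 0.2335 = 6.403 mg/L.
DO = 8.18 − 6.403 = 1.777 mg/L.

DO ≈ 1.78 mg/L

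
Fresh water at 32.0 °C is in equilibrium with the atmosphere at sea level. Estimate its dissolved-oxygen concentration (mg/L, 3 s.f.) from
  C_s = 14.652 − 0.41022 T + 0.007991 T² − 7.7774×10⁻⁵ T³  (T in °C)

C_s = 14.652 − 0.41022×32.0 + 0.007991×32.0² − 7.7774×10⁻⁵×32.0³ = 7.159 mg/L.

C_s ≈ 7.16 mg/L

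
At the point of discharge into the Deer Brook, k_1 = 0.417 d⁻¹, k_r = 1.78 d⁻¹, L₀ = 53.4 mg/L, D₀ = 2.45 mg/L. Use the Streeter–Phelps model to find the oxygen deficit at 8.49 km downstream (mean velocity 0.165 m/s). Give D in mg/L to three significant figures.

D ≈ 7.93 mg/L

Travel time t = x/v = 8.49 km / (0.165 m/s) = 8490 m / 0.165 m/s = 51450 s = 0.5955 d.
k_1 L₀/(k_r−k_1) = 0.417×53.4/(1.78−0.417) = 22.27/1.363 = 16.34 mg/L.
e^(−k_1 t) = e^(−0.417×0.5955) = 0.7801; e^(−k_r t) = e^(−1.78×0.5955) = 0.3464.
D = 16.34 × (0.7801 − 0.3464) + 2.45 × 0.3464 = 7.085 + 0.8488 = 7.934 mg/L.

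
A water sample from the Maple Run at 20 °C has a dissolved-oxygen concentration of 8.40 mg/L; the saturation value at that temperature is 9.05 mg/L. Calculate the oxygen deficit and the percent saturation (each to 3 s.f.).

D ≈ 0.650 mg/L; 92.8 % saturation

D = C_s − C = 9.05 − 8.40 = 0.650 mg/L.
% saturation = 8.40/9.05 × 100 = 92.8 %.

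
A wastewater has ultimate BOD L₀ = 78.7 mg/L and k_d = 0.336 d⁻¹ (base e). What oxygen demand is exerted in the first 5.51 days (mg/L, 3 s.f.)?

y_t = L₀(1 − e^(−k_d t)) = 78.7 × (1 − e^(−0.336×5.51))
= 78.7 × (1 − 0.1570) = 78.7 × 0.8430 = 66.34 mg/L.

y ≈ 66.3 mg/L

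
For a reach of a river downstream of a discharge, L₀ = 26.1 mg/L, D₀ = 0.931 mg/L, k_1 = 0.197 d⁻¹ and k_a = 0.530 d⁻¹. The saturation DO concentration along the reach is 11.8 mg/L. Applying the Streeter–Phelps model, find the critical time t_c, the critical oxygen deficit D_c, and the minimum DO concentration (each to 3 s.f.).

t_c ≈ 2.79 d; D_c ≈ 5.60 mg/L; min DO ≈ 6.20 mg/L

At the critical point dD/dt = 0, so k_1 L₀ e^(−k_1 t) = k_a D. Substituting D(t) from the Streeter–Phelps equation and solving for t gives
t_c = ln[(k_a/k_1)(1 − D₀(k_a−k_1)/(k_1 L₀))] / (k_a−k_1).
Here k_a−k_1 = 0.3330 d⁻¹ and 1 − D₀(k_a−k_1)/(k_1 L₀) = 1 − 0.931×0.3330/(0.197×26.1) = 0.9397, so
t_c = ln(2.690 × 0.9397) / 0.3330 = 0.9275 / 0.3330 = 2.785 d.
D_c = (k_1/k_a) L₀ e^(−k_1 t_c) = (0.197/0.530) × 26.1 × e^(−0.197×2.785) = 0.3717 × 26.1 × 0.5777 = 5.605 mg/L.
Minimum DO = C_s − D_c = 11.8 − 5.605 = 6.195 mg/L.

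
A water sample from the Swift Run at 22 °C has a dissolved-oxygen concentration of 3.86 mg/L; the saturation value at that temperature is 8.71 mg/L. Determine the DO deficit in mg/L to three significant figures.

D ≈ 4.85 mg/L

D = C_s − C = 8.71 − 3.86 = 4.85 mg/L.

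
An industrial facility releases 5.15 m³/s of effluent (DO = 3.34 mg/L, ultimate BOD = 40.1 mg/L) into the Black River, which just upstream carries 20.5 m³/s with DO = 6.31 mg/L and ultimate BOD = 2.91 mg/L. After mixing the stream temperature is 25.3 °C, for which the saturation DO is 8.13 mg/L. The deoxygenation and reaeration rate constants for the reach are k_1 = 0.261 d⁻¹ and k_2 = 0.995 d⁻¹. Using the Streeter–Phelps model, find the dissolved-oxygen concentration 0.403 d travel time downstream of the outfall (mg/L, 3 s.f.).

DO ≈ 5.66 mg/L

Mixed DO = (20.5×6.31 + 5.15×3.34)/(20.5+5.15) = 146.6/25.65 = 5.714 mg/L.
Mixed L₀ = (20.5×2.91 + 5.15×40.1)/(25.65) = 266.2/25.65 = 10.38 mg/L.
Initial deficit D₀ = C_s − DO₀ = 8.13 − 5.714 = 2.416 mg/L.
D(0.403) = [0.261×10.38/(0.995−0.261)](e^(−0.261×0.403) − e^(−0.995×0.403)) + 2.416 e^(−0.995×0.403)
= 3.690 × (0.9002 − 0.6697) + 2.416 × 0.6697 = 2.469 mg/L.
DO = 8.13 − 2.469 = 5.661 mg/L.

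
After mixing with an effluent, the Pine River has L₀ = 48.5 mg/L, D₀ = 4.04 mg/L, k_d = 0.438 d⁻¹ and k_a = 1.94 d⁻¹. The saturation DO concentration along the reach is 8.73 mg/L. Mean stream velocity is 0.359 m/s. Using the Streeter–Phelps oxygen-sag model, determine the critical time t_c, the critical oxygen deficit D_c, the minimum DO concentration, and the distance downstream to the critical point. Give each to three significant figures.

At the critical point dD/dt = 0, so k_d L₀ e^(−k_d t) = k_a D. Substituting D(t) from the Streeter–Phelps equation and solving for t gives
t_c = ln[(k_a/k_d)(1 − D₀(k_a−k_d)/(k_d L₀))] / (k_a−k_d).
Here k_a−k_d = 1.502 d⁻¹ and 1 − D₀(k_a−k_d)/(k_d L₀) = 1 − 4.04×1.502/(0.438×48.5) = 0.7143, so
t_c = ln(4.429 × 0.7143) / 1.502 = 1.152 / 1.502 = 0.7669 d.
D_c = (k_d/k_a) L₀ e^(−k_d t_c) = (0.438/1.94) × 48.5 × e^(−0.438×0.7669) = 0.2258 × 48.5 × 0.7147 = 7.826 mg/L.
Minimum DO = C_s − D_c = 8.73 − 7.826 = 0.9040 mg/L.
x_c = v t_c = 0.359 m/s × 0.7669 d × 86400 s/d = 23790 m ≈ 23.8 km.

t_c ≈ 0.767 d; D_c ≈ 7.83 mg/L; min DO ≈ 0.904 mg/L; x_c ≈ 23.8 km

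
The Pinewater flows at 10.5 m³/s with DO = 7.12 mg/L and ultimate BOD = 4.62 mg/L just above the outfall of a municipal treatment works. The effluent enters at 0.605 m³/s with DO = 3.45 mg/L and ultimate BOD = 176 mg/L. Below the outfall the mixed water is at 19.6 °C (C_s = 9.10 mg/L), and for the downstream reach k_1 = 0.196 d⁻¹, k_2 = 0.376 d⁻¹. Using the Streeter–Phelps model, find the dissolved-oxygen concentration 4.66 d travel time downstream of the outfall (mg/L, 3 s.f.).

DO ≈ 5.26 mg/L

Mixed DO = (10.5×7.12 + 0.605×3.45)/(10.5+0.605) = 76.85/11.11 = 6.920 mg/L.
Mixed L₀ = (10.5×4.62 + 0.605×176)/(11.11) = 155.0/11.11 = 13.96 mg/L.
Initial deficit D₀ = C_s − DO₀ = 9.10 − 6.920 = 2.180 mg/L.
D(4.66) = [0.196×13.96/(0.376−0.196)](e^(−0.196×4.66) − e^(−0.376×4.66)) + 2.180 e^(−0.376×4.66)
= 15.20 × (0.4012 − 0.1734) + 2.180 × 0.1734 = 3.840 mg/L.
DO = 9.10 − 3.840 = 5.260 mg/L.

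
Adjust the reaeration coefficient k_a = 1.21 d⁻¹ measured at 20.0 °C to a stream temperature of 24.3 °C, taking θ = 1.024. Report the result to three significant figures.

k_a(T₂) = k_a(T₁) · θ^(T₂−T₁) = 1.21 × 1.024^(24.3−20.0)
= 1.21 × 1.024^4.30 = 1.21 × 1.107 = 1.340 d⁻¹.

k_a ≈ 1.34 d⁻¹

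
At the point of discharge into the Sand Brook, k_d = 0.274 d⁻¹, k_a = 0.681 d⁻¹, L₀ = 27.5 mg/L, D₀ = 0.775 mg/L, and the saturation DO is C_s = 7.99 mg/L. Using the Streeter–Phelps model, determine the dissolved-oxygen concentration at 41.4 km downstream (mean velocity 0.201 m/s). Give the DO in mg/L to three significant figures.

Travel time t = x/v = 41.4 km / (0.201 m/s) = 41400 m / 0.201 m/s = 206000 s = 2.384 d.
k_d L₀/(k_a−k_d) = 0.274×27.5/(0.681−0.274) = 7.535/0.4070 = 18.51 mg/L.
e^(−k_d t) = e^(−0.274×2.384) = 0.5204; e^(−k_a t) = e^(−0.681×2.384) = 0.1972.
D = 18.51 × (0.5204 − 0.1972) + 0.775 × 0.1972 = 5.983 + 0.1528 = 6.136 mg/L.
DO = C_s − D = 7.99 − 6.136 = 1.854 mg/L.

DO ≈ 1.85 mg/L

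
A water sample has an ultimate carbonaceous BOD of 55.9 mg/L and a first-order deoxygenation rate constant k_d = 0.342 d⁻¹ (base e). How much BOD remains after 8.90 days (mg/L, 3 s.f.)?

L ≈ 2.66 mg/L

L_t = L₀ e^(−k_d t) = 55.9 × e^(−0.342×8.90) = 55.9 × 0.04765 = 2.664 mg/L.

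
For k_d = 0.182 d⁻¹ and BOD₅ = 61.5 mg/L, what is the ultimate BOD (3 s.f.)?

BOD₅ = L₀(1 − e^(−5k_d)) ⇒ L₀ = BOD₅ / (1 − e^(−5×0.182))
= 61.5 / (1 − 0.4025) = 61.5 / 0.5975 = 102.9 mg/L.

L₀ ≈ 103 mg/L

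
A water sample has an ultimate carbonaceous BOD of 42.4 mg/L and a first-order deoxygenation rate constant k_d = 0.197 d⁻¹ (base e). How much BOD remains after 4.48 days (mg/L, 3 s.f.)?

L_t = L₀ e^(−k_d t) = 42.4 × e^(−0.197×4.48) = 42.4 × 0.4137 = 17.54 mg/L.

L ≈ 17.5 mg/L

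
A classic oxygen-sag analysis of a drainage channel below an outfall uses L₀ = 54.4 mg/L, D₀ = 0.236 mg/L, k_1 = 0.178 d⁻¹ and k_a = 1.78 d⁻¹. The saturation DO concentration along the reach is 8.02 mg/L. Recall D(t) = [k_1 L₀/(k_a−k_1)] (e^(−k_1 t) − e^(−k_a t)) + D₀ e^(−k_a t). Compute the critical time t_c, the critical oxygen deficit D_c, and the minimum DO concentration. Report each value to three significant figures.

t_c ≈ 1.41 d; D_c ≈ 4.23 mg/L; min DO ≈ 3.79 mg/L

With k_a/k_1 = 10.00 and 1 − D₀(k_a−k_1)/(k_1 L₀) = 0.9610,
t_c = ln(10.00 × 0.9610) / (1.78 − 0.178) = ln(9.610) / 1.602 = 2.263/1.602 = 1.412 d.
D_c = (k_1/k_a) L₀ e^(−k_1 t_c) = (0.178/1.78) × 54.4 × e^(−0.178×1.412) = 0.1000 × 54.4 × 0.7777 = 4.231 mg/L.
Minimum DO = C_s − D_c = 8.02 − 4.231 = 3.789 mg/L.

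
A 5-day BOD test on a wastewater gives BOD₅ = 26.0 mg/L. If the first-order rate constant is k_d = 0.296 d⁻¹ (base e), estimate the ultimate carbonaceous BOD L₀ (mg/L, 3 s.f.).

L₀ ≈ 33.7 mg/L

BOD₅ = L₀(1 − e^(−5k_d)) ⇒ L₀ = BOD₅ / (1 − e^(−5×0.296))
= 26.0 / (1 − 0.2276) = 26.0 / 0.7724 = 33.66 mg/L.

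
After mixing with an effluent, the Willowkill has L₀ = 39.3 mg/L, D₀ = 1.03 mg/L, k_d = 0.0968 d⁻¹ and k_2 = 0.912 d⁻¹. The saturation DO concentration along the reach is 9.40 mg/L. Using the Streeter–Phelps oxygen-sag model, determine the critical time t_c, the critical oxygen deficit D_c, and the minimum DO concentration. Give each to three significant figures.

At the critical point dD/dt = 0, so k_d L₀ e^(−k_d t) = k_2 D. Substituting D(t) from the Streeter–Phelps equation and solving for t gives
t_c = ln[(k_2/k_d)(1 − D₀(k_2−k_d)/(k_d L₀))] / (k_2−k_d).
Here k_2−k_d = 0.8152 d⁻¹ and 1 − D₀(k_2−k_d)/(k_d L₀) = 1 − 1.03×0.8152/(0.0968×39.3) = 0.7793, so
t_c = ln(9.421 × 0.7793) / 0.8152 = 1.994 / 0.8152 = 2.446 d.
L(t_c) = L₀ e^(−k_d t_c) = 39.3 × 0.7892 = 31.02 mg/L, and at the critical point k_2 D_c = k_d L, so D_c = (0.0968/0.912) × 31.02 = 3.292 mg/L.
Minimum DO = C_s − D_c = 9.40 − 3.292 = 6.108 mg/L.

t_c ≈ 2.45 d; D_c ≈ 3.29 mg/L; min DO ≈ 6.11 mg/L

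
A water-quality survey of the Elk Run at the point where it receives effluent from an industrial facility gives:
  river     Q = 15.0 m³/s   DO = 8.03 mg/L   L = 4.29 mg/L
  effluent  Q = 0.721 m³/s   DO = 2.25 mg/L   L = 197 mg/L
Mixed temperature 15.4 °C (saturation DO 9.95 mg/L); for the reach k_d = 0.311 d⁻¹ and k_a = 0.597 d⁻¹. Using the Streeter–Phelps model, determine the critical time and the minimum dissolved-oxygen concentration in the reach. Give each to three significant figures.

t_c ≈ 1.70 d; minimum DO ≈ 5.92 mg/L

Mixed DO = (15.0×8.03 + 0.721×2.25)/(15.0+0.721) = 122.1/15.72 = 7.765 mg/L.
Mixed L₀ = (15.0×4.29 + 0.721×197)/(15.72) = 206.4/15.72 = 13.13 mg/L.
Initial deficit D₀ = C_s − DO₀ = 9.95 − 7.765 = 2.185 mg/L.
t_c = (1/0.2860) ln[(0.597/0.311)(1 − 2.185×0.2860/(0.311×13.13))] = 3.497 × ln(1.626) = 1.699 d.
D_c = (0.311/0.597) × 13.13 × e^(−0.311×1.699) = 0.5209 × 13.13 × 0.5895 = 4.032 mg/L.
Minimum DO = 9.95 − 4.032 = 5.918 mg/L.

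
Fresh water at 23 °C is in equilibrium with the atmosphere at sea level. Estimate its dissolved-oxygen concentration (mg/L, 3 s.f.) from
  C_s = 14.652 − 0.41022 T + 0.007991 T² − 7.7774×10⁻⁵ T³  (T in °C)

C_s = 14.652 − 0.41022×23 + 0.007991×23² − 7.7774×10⁻⁵×23³ = 8.498 mg/L.

C_s ≈ 8.50 mg/L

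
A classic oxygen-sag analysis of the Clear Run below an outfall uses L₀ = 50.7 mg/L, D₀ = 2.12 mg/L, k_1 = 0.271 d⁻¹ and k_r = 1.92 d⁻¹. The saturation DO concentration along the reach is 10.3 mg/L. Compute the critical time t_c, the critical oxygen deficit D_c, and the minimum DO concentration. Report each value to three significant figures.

t_c ≈ 1.01 d; D_c ≈ 5.44 mg/L; min DO ≈ 4.86 mg/L

At the critical point dD/dt = 0, so k_1 L₀ e^(−k_1 t) = k_r D. Substituting D(t) from the Streeter–Phelps equation and solving for t gives
t_c = ln[(k_r/k_1)(1 − D₀(k_r−k_1)/(k_1 L₀))] / (k_r−k_1).
Here k_r−k_1 = 1.649 d⁻¹ and 1 − D₀(k_r−k_1)/(k_1 L₀) = 1 − 2.12×1.649/(0.271×50.7) = 0.7456, so
t_c = ln(7.085 × 0.7456) / 1.649 = 1.664 / 1.649 = 1.009 d.
D_c = (k_1/k_r) L₀ e^(−k_1 t_c) = (0.271/1.92) × 50.7 × e^(−0.271×1.009) = 0.1411 × 50.7 × 0.7607 = 5.444 mg/L.
Minimum DO = C_s − D_c = 10.3 − 5.444 = 4.856 mg/L.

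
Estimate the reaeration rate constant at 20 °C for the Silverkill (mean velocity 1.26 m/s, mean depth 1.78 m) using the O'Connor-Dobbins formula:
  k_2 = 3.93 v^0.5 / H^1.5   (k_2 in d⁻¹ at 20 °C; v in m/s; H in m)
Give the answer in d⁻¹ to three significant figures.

k_2 ≈ 1.86 d⁻¹

k_2 = 3.93 × 1.26^0.5 / 1.78^1.5 = 3.93 × 1.122 / 2.375 = 1.858 d⁻¹.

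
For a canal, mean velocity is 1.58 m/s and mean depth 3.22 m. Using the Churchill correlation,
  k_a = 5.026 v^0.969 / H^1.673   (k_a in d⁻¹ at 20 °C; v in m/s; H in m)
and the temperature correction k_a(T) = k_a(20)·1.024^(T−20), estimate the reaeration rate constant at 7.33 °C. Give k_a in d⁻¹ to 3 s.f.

k_a ≈ 0.820 d⁻¹

k_a(20) = 5.026 × 1.58^0.969 / 3.22^1.673 = 5.026 × 1.558 / 7.074 = 1.107 d⁻¹.
k_a(7.33) = 1.107 × 1.024^(7.33−20) = 1.107 × 0.7405 = 0.8196 d⁻¹.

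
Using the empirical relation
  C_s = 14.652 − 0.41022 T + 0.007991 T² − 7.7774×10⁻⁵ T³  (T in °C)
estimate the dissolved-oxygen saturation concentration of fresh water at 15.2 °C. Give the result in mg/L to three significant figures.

C_s = 14.652 − 0.41022×15.2 + 0.007991×15.2² − 7.7774×10⁻⁵×15.2³ = 9.990 mg/L.

C_s ≈ 9.99 mg/L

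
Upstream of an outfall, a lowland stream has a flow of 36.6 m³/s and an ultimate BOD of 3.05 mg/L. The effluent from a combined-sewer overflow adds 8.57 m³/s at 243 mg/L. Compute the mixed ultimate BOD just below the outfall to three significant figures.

Flow-weighted mixing: C = (Q_r C_r + Q_w C_w)/(Q_r + Q_w)
= (36.6×3.05 + 8.57×243)/(36.6 + 8.57) = 2194/45.17 = 48.58 mg/L.

48.6 mg/L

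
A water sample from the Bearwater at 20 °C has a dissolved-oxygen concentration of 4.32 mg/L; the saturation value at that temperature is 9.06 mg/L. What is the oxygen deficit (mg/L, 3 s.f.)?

D ≈ 4.74 mg/L

D = C_s − C = 9.06 − 4.32 = 4.74 mg/L.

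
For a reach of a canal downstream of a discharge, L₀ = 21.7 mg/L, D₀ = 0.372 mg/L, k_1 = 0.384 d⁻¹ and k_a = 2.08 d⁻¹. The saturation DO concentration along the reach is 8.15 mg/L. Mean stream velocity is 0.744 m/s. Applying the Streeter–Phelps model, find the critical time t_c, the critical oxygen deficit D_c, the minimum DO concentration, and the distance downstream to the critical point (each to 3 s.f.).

t_c ≈ 0.950 d; D_c ≈ 2.78 mg/L; min DO ≈ 5.37 mg/L; x_c ≈ 61.1 km

t_c = [1/(k_a−k_1)] ln[(k_a/k_1)(1 − D₀(k_a−k_1)/(k_1 L₀))]
= [1/(2.08−0.384)] ln[(2.08/0.384)(1 − 0.372×1.696/(0.384×21.7))]
= (1/1.696) ln[5.417 × 0.9243] = 0.5896 × ln(5.007) = 0.5896 × 1.611 = 0.9497 d.
D_c = (k_1/k_a) L₀ e^(−k_1 t_c) = (0.384/2.08) × 21.7 × e^(−0.384×0.9497) = 0.1846 × 21.7 × 0.6944 = 2.782 mg/L.
Minimum DO = C_s − D_c = 8.15 − 2.782 = 5.368 mg/L.
x_c = v t_c = 0.744 m/s × 0.9497 d × 86400 s/d = 61050 m ≈ 61.1 km.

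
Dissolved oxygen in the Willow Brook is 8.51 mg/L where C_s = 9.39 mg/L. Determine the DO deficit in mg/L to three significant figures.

D ≈ 0.880 mg/L

D = C_s − C = 9.39 − 8.51 = 0.880 mg/L.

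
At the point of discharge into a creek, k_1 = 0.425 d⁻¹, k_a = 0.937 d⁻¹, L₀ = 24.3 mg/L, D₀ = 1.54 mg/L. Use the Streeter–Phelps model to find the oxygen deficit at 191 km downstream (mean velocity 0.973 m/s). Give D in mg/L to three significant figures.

D ≈ 5.46 mg/L

Travel time t = x/v = 191 km / (0.973 m/s) = 191000 m / 0.973 m/s = 196300 s = 2.272 d.
k_1 L₀/(k_a−k_1) = 0.425×24.3/(0.937−0.425) = 10.33/0.5120 = 20.17 mg/L.
e^(−k_1 t) = e^(−0.425×2.272) = 0.3808; e^(−k_a t) = e^(−0.937×2.272) = 0.1190.
D = 20.17 × (0.3808 − 0.1190) + 1.54 × 0.1190 = 5.280 + 0.1832 = 5.464 mg/L.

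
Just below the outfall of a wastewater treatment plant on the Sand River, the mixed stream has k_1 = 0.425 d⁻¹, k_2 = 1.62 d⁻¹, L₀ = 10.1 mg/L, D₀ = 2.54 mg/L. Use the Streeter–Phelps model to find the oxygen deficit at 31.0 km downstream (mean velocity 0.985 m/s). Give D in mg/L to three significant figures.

Travel time t = x/v = 31.0 km / (0.985 m/s) = 31000 m / 0.985 m/s = 31470 s = 0.3643 d.
k_1 L₀/(k_2−k_1) = 0.425×10.1/(1.62−0.425) = 4.292/1.195 = 3.592 mg/L.
e^(−k_1 t) = e^(−0.425×0.3643) = 0.8566; e^(−k_2 t) = e^(−1.62×0.3643) = 0.5543.
D = 3.592 × (0.8566 − 0.5543) + 2.54 × 0.5543 = 1.086 + 1.408 = 2.494 mg/L.

D ≈ 2.49 mg/L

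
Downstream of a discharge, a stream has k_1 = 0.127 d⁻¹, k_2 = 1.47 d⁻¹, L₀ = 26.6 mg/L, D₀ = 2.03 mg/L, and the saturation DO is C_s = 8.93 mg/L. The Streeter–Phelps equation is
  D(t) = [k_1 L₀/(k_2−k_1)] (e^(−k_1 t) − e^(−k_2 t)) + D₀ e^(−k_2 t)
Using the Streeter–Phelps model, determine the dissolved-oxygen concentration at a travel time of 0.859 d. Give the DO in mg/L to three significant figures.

DO ≈ 6.81 mg/L

k_1 L₀/(k_2−k_1) = 0.127×26.6/(1.47−0.127) = 3.378/1.343 = 2.515 mg/L.
e^(−k_1 t) = e^(−0.127×0.8590) = 0.8966; e^(−k_2 t) = e^(−1.47×0.8590) = 0.2829.
D = 2.515 × (0.8966 − 0.2829) + 2.03 × 0.2829 = 1.544 + 0.5742 = 2.118 mg/L.
DO = C_s − D = 8.93 − 2.118 = 6.812 mg/L.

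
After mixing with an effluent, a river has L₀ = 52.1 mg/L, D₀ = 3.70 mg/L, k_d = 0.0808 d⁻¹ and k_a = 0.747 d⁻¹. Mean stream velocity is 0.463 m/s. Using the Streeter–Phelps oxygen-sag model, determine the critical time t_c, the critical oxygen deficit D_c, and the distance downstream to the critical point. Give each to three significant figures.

t_c ≈ 2.02 d; D_c ≈ 4.79 mg/L; x_c ≈ 80.7 km

t_c = [1/(k_a−k_d)] ln[(k_a/k_d)(1 − D₀(k_a−k_d)/(k_d L₀))]
= [1/(0.747−0.0808)] ln[(0.747/0.0808)(1 − 3.70×0.6662/(0.0808×52.1))]
= (1/0.6662) ln[9.245 × 0.4145] = 1.501 × ln(3.832) = 1.501 × 1.343 = 2.016 d.
L(t_c) = L₀ e^(−k_d t_c) = 52.1 × 0.8497 = 44.27 mg/L, and at the critical point k_a D_c = k_d L, so D_c = (0.0808/0.747) × 44.27 = 4.788 mg/L.
x_c = v t_c = 0.463 m/s × 2.016 d × 86400 s/d = 80660 m ≈ 80.7 km.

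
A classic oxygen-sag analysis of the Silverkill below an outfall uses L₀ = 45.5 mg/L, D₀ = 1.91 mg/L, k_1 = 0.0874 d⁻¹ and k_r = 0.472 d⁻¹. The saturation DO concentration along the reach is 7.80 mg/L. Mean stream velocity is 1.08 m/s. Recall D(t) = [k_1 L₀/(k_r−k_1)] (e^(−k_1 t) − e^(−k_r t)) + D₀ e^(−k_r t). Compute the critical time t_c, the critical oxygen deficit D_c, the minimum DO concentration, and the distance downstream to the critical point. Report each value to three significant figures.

t_c ≈ 3.85 d; D_c ≈ 6.02 mg/L; min DO ≈ 1.78 mg/L; x_c ≈ 360 km

t_c = [1/(k_r−k_1)] ln[(k_r/k_1)(1 − D₀(k_r−k_1)/(k_1 L₀))]
= [1/(0.472−0.0874)] ln[(0.472/0.0874)(1 − 1.91×0.3846/(0.0874×45.5))]
= (1/0.3846) ln[5.400 × 0.8153] = 2.600 × ln(4.403) = 2.600 × 1.482 = 3.854 d.
D_c = (k_1/k_r) L₀ e^(−k_1 t_c) = (0.0874/0.472) × 45.5 × e^(−0.0874×3.854) = 0.1852 × 45.5 × 0.7140 = 6.016 mg/L.
Minimum DO = C_s − D_c = 7.80 − 6.016 = 1.784 mg/L.
x_c = v t_c = 1.08 m/s × 3.854 d × 86400 s/d = 359600 m ≈ 360 km.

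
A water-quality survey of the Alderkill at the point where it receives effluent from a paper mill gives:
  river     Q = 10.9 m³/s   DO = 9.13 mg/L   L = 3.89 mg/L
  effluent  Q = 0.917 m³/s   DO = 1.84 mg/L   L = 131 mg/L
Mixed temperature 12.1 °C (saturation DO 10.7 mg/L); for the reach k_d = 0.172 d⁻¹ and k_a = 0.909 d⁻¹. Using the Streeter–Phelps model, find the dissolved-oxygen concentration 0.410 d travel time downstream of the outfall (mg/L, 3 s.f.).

Mixed DO = (10.9×9.13 + 0.917×1.84)/(10.9+0.917) = 101.2/11.82 = 8.564 mg/L.
Mixed L₀ = (10.9×3.89 + 0.917×131)/(11.82) = 162.5/11.82 = 13.75 mg/L.
Initial deficit D₀ = C_s − DO₀ = 10.7 − 8.564 = 2.136 mg/L.
D(0.410) = [0.172×13.75/(0.909−0.172)](e^(−0.172×0.410) − e^(−0.909×0.410)) + 2.136 e^(−0.909×0.410)
= 3.210 × (0.9319 − 0.6889) + 2.136 × 0.6889 = 2.251 mg/L.
DO = 10.7 − 2.251 = 8.449 mg/L.

DO ≈ 8.45 mg/L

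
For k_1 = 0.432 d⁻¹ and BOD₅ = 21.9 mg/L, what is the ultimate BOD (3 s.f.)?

L₀ ≈ 24.8 mg/L

BOD₅ = L₀(1 − e^(−5k_1)) ⇒ L₀ = BOD₅ / (1 − e^(−5×0.432))
= 21.9 / (1 − 0.1153) = 21.9 / 0.8847 = 24.75 mg/L.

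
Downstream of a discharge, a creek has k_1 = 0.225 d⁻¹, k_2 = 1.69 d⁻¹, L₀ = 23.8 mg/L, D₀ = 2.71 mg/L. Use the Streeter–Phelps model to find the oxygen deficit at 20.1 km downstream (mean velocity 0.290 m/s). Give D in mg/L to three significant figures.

D ≈ 2.81 mg/L

Travel time t = x/v = 20.1 km / (0.290 m/s) = 20100 m / 0.290 m/s = 69310 s = 0.8022 d.
k_1 L₀/(k_2−k_1) = 0.225×23.8/(1.69−0.225) = 5.355/1.465 = 3.655 mg/L.
e^(−k_1 t) = e^(−0.225×0.8022) = 0.8349; e^(−k_2 t) = e^(−1.69×0.8022) = 0.2578.
D = 3.655 × (0.8349 − 0.2578) + 2.71 × 0.2578 = 2.109 + 0.6985 = 2.808 mg/L.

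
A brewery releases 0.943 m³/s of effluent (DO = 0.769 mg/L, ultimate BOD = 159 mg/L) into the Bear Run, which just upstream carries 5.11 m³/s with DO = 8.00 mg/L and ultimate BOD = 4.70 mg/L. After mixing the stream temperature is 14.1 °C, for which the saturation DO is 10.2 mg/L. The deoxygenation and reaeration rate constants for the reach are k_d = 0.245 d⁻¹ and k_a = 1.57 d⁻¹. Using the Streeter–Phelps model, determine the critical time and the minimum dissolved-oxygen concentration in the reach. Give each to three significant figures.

Mixed DO = (5.11×8.00 + 0.943×0.769)/(5.11+0.943) = 41.61/6.053 = 6.873 mg/L.
Mixed L₀ = (5.11×4.70 + 0.943×159)/(6.053) = 174.0/6.053 = 28.74 mg/L.
Initial deficit D₀ = C_s − DO₀ = 10.2 − 6.873 = 3.327 mg/L.
t_c = (1/1.325) ln[(1.57/0.245)(1 − 3.327×1.325/(0.245×28.74))] = 0.7547 × ln(2.397) = 0.6597 d.
D_c = (0.245/1.57) × 28.74 × e^(−0.245×0.6597) = 0.1561 × 28.74 × 0.8508 = 3.815 mg/L.
Minimum DO = 10.2 − 3.815 = 6.385 mg/L.

t_c ≈ 0.660 d; minimum DO ≈ 6.38 mg/L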